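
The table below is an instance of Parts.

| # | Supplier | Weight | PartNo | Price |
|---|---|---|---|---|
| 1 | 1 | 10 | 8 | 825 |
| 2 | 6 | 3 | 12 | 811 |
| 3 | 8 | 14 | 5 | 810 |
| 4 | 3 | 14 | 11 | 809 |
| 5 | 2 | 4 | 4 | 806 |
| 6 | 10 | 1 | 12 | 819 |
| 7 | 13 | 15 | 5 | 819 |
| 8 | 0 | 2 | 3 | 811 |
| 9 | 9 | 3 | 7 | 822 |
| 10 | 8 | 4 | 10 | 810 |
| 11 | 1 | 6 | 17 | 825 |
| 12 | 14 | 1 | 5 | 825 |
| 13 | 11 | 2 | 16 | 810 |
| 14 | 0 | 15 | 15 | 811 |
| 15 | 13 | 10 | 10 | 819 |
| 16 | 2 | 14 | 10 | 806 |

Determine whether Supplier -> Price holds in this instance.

Yes

Supplier=1: rows 1, 11 → Price = 825, 825 ✓
Supplier=6: row 2 → Price = 811 ✓
Supplier=8: rows 3, 10 → Price = 810, 810 ✓
Supplier=3: row 4 → Price = 809 ✓
Supplier=2: rows 5, 16 → Price = 806, 806 ✓
Supplier=10: row 6 → Price = 819 ✓
Supplier=13: rows 7, 15 → Price = 819, 819 ✓
Supplier=0: rows 8, 14 → Price = 811, 811 ✓
Supplier=9: row 9 → Price = 822 ✓
Supplier=14: row 12 → Price = 825 ✓
Supplier=11: row 13 → Price = 810 ✓
Every Supplier value is associated with a single Price value, so Supplier -> Price holds.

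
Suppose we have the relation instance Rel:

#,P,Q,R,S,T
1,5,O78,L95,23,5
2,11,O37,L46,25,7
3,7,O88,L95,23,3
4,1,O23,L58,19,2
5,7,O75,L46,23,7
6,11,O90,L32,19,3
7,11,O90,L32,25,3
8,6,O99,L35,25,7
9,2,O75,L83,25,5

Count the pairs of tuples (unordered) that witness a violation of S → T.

9

S=23: violating pairs (1,3), (1,5), (3,5) — 3 pairs.
S=25: violating pairs (2,7), (2,9), (7,8), (7,9), (8,9) — 5 pairs.
S=19: violating pairs (4,6) — 1 pair.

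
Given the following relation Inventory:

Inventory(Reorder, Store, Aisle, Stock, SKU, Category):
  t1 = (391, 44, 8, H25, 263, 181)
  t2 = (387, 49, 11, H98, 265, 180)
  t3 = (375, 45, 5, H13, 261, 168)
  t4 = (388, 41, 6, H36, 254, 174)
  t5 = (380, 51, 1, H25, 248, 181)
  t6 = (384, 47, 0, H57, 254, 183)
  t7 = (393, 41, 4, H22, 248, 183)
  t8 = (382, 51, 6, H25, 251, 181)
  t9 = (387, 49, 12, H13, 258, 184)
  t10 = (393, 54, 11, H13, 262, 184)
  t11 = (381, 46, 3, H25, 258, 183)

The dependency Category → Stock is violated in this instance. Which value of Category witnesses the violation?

183

Category=181: rows 1, 5, 8 → Stock = H25, H25, H25 ✓
Category=180: row 2 → Stock = H98 ✓
Category=168: row 3 → Stock = H13 ✓
Category=174: row 4 → Stock = H36 ✓
Category=183: rows 6, 7, 11 → Stock takes values {H57, H22, H25} — violation
Category=184: rows 9, 10 → Stock = H13, H13 ✓
The only Category value with inconsistent Stock is Category=183.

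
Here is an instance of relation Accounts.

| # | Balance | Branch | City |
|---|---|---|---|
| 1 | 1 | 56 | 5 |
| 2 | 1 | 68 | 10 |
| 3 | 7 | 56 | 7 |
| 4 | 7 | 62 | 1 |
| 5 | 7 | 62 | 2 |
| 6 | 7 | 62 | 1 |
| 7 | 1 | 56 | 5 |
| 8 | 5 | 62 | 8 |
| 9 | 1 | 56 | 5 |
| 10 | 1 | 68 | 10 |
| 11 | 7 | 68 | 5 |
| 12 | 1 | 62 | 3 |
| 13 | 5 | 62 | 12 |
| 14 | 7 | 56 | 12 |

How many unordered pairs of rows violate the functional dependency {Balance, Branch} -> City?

(Balance=1, Branch=56): all 3 rows agree on City — 0 pairs.
(Balance=1, Branch=68): all 2 rows agree on City — 0 pairs.
(Balance=7, Branch=56): violating pairs (3,14) — 1 pair.
(Balance=7, Branch=62): violating pairs (4,5), (5,6) — 2 pairs.
(Balance=5, Branch=62): violating pairs (8,13) — 1 pair.

4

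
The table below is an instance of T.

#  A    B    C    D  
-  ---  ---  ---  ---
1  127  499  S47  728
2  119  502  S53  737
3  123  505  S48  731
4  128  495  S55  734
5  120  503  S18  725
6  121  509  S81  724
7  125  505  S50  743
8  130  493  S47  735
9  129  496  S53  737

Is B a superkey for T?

No

Rows 3 and 7 have the same B value B=505 but are distinct tuples, so B does not determine every attribute — not a superkey.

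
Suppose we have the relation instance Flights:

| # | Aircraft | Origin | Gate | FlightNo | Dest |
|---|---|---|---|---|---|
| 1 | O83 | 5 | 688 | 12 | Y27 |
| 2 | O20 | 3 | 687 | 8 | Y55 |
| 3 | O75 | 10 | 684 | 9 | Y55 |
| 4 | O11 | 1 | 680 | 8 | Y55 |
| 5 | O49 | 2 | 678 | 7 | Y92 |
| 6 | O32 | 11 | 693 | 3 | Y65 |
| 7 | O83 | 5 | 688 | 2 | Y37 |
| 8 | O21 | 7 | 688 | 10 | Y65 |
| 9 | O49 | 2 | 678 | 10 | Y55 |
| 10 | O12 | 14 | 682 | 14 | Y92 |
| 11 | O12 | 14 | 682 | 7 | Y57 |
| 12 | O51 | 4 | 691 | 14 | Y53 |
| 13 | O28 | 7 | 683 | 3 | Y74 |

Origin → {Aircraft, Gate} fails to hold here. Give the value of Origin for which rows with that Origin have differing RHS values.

7

Origin=5: rows 1, 7 → {Aircraft,Gate} = (O83, 688), (O83, 688) ✓
Origin=3: row 2 → {Aircraft,Gate} = (O20, 687) ✓
Origin=10: row 3 → {Aircraft,Gate} = (O75, 684) ✓
Origin=1: row 4 → {Aircraft,Gate} = (O11, 680) ✓
Origin=2: rows 5, 9 → {Aircraft,Gate} = (O49, 678), (O49, 678) ✓
Origin=11: row 6 → {Aircraft,Gate} = (O32, 693) ✓
Origin=7: rows 8, 13 → {Aircraft,Gate} takes values {(O21, 688), (O28, 683)} — violation
Origin=14: rows 10, 11 → {Aircraft,Gate} = (O12, 682), (O12, 682) ✓
Origin=4: row 12 → {Aircraft,Gate} = (O51, 691) ✓
The only Origin value with inconsistent RHS is Origin=7.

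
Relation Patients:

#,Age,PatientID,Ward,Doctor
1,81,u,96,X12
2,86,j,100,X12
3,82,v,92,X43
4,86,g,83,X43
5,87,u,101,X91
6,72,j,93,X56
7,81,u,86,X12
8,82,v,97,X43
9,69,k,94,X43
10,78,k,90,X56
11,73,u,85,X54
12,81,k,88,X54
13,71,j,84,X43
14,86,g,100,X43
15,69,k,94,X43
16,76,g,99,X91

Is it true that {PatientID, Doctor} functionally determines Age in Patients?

Yes

(PatientID=u, Doctor=X12): rows 1, 7 → Age = 81, 81 ✓
(PatientID=j, Doctor=X12): row 2 → Age = 86 ✓
(PatientID=v, Doctor=X43): rows 3, 8 → Age = 82, 82 ✓
(PatientID=g, Doctor=X43): rows 4, 14 → Age = 86, 86 ✓
(PatientID=u, Doctor=X91): row 5 → Age = 87 ✓
(PatientID=j, Doctor=X56): row 6 → Age = 72 ✓
(PatientID=k, Doctor=X43): rows 9, 15 → Age = 69, 69 ✓
(PatientID=k, Doctor=X56): row 10 → Age = 78 ✓
(PatientID=u, Doctor=X54): row 11 → Age = 73 ✓
(PatientID=k, Doctor=X54): row 12 → Age = 81 ✓
(PatientID=j, Doctor=X43): row 13 → Age = 71 ✓
(PatientID=g, Doctor=X91): row 16 → Age = 76 ✓
Every {PatientID, Doctor} value is associated with a single Age value, so {PatientID, Doctor} -> Age holds.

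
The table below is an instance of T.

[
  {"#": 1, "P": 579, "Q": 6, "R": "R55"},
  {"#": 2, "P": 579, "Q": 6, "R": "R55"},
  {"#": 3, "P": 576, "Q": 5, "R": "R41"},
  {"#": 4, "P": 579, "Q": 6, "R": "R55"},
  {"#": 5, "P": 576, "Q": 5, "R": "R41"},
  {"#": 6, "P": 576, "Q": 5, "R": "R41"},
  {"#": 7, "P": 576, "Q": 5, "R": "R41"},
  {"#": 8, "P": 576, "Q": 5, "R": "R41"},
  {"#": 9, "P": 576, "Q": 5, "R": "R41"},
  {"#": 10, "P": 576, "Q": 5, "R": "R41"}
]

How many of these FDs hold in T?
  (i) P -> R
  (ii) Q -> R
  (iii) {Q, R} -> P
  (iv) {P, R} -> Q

(i) P -> R: every LHS value maps to a single RHS value — holds.
(ii) Q -> R: every LHS value maps to a single RHS value — holds.
(iii) {Q, R} -> P: every LHS value maps to a single RHS value — holds.
(iv) {P, R} -> Q: every LHS value maps to a single RHS value — holds.
4 of the 4 dependencies hold.

4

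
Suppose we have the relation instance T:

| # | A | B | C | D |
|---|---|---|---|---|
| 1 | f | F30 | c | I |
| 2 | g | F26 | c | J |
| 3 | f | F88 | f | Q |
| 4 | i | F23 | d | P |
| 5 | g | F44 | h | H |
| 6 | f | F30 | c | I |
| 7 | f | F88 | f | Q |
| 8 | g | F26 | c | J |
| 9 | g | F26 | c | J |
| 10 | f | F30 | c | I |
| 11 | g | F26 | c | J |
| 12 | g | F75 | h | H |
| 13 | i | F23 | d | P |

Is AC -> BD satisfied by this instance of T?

(A=f, C=c): rows 1, 6, 10 → {B,D} = (F30, I), (F30, I), (F30, I) ✓
(A=g, C=c): rows 2, 8, 9, 11 → {B,D} = (F26, J), (F26, J), (F26, J), (F26, J) ✓
(A=f, C=f): rows 3, 7 → {B,D} = (F88, Q), (F88, Q) ✓
(A=i, C=d): rows 4, 13 → {B,D} = (F23, P), (F23, P) ✓
(A=g, C=h): rows 5, 12 → {B,D} takes values {(F44, H), (F75, H)} — violation
Two rows agree on AC but differ on BD, so AC -> BD does not hold.

No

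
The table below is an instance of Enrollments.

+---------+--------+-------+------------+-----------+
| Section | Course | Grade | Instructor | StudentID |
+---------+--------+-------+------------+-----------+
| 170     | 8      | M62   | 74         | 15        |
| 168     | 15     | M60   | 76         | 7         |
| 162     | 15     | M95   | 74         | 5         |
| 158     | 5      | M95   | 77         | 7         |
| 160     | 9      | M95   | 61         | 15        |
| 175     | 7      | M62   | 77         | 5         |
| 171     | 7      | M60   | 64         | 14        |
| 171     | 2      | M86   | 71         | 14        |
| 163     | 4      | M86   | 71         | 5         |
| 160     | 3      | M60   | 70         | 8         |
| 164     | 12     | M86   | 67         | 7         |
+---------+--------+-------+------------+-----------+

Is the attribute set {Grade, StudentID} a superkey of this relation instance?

Yes

All 11 rows have distinct {Grade, StudentID} values, so {Grade, StudentID} → (all attributes) holds and {Grade, StudentID} is a superkey.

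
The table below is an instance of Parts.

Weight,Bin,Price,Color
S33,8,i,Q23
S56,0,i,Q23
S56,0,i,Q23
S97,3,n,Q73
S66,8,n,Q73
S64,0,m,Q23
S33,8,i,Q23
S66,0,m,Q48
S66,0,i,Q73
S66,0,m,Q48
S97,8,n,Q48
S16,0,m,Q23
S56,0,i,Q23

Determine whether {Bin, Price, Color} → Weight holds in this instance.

No

(Bin=8, Price=i, Color=Q23): 2 rows → Weight = S33, S33 ✓
(Bin=0, Price=i, Color=Q23): 3 rows → Weight = S56, S56, S56 ✓
(Bin=3, Price=n, Color=Q73): 1 row → Weight = S97 ✓
(Bin=8, Price=n, Color=Q73): 1 row → Weight = S66 ✓
(Bin=0, Price=m, Color=Q23): 2 rows → Weight takes values {S64, S16} — violation
(Bin=0, Price=m, Color=Q48): 2 rows → Weight = S66, S66 ✓
(Bin=0, Price=i, Color=Q73): 1 row → Weight = S66 ✓
(Bin=8, Price=n, Color=Q48): 1 row → Weight = S97 ✓
Two rows agree on {Bin, Price, Color} but differ on Weight, so {Bin, Price, Color} → Weight does not hold.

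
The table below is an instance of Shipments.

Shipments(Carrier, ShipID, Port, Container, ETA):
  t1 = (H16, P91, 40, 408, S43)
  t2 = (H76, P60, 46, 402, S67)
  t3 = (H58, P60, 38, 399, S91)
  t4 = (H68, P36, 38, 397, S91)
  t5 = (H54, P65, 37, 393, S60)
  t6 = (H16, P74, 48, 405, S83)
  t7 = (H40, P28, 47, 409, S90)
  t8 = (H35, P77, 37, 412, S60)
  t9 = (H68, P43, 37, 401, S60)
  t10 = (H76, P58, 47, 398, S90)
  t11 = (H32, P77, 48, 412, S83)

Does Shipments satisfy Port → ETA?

Yes

Port=40: row 1 → ETA = S43 ✓
Port=46: row 2 → ETA = S67 ✓
Port=38: rows 3, 4 → ETA = S91, S91 ✓
Port=37: rows 5, 8, 9 → ETA = S60, S60, S60 ✓
Port=48: rows 6, 11 → ETA = S83, S83 ✓
Port=47: rows 7, 10 → ETA = S90, S90 ✓
Every Port value is associated with a single ETA value, so Port → ETA holds.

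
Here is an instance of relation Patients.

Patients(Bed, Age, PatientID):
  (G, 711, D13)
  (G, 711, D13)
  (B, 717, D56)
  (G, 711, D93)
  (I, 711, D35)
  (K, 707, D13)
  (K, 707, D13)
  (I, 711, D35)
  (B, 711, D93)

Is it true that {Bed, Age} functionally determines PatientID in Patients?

(Bed=G, Age=711): 3 rows → PatientID takes values {D13, D93} — violation
(Bed=B, Age=717): 1 row → PatientID = D56 ✓
(Bed=I, Age=711): 2 rows → PatientID = D35, D35 ✓
(Bed=K, Age=707): 2 rows → PatientID = D13, D13 ✓
(Bed=B, Age=711): 1 row → PatientID = D93 ✓
Two rows agree on {Bed, Age} but differ on PatientID, so {Bed, Age} -> PatientID does not hold.

No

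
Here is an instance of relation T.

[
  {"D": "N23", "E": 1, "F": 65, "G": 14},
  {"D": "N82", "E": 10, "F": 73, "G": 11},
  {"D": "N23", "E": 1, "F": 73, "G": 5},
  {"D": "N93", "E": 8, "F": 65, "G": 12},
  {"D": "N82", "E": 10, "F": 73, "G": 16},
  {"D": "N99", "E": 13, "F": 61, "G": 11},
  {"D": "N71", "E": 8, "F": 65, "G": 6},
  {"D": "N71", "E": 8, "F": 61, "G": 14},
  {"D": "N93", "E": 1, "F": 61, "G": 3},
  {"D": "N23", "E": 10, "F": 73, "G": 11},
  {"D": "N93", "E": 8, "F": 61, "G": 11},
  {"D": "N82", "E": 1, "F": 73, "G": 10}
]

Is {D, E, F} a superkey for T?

Two distinct rows share (D=N82, E=10, F=73), so {D, E, F} does not determine every attribute — not a superkey.

No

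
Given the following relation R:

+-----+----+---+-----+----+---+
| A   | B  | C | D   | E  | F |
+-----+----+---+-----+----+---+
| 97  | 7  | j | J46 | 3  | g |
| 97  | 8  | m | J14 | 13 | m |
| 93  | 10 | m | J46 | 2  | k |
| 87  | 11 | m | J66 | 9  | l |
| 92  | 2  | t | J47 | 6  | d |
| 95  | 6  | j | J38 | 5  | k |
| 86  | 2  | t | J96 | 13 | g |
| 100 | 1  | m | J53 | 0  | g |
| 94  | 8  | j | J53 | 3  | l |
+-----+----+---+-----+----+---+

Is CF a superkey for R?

Yes

All 9 rows have distinct CF values, so CF → (all attributes) holds and CF is a superkey.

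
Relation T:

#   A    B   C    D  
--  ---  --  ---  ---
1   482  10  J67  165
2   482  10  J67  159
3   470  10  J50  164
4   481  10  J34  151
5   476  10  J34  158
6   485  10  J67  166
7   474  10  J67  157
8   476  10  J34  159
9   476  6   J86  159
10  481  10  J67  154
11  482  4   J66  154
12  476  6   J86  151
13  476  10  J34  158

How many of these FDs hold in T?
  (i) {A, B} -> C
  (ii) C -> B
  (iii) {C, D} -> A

2

(i) {A, B} -> C: (A=481, B=10): rows 4, 10 → C takes values {J34, J67} — violation — fails.
(ii) C -> B: every LHS value maps to a single RHS value — holds.
(iii) {C, D} -> A: every LHS value maps to a single RHS value — holds.
2 of the 3 dependencies hold.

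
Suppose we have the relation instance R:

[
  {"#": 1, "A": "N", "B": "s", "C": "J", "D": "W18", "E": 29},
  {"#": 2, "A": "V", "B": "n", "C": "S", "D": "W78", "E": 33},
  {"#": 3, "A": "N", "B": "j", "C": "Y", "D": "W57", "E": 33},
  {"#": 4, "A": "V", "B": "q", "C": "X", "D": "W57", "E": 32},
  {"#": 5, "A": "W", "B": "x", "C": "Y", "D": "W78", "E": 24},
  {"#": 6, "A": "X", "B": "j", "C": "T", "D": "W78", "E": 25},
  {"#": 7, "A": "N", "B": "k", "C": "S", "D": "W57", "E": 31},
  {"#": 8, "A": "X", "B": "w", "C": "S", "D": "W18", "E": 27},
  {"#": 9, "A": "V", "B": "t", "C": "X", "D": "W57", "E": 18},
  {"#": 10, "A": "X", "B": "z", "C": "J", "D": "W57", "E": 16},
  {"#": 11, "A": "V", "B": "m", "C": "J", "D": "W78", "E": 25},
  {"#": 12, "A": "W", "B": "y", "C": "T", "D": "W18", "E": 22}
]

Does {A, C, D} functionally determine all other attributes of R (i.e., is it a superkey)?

Rows 4 and 9 have the same {A, C, D} value (A=V, C=X, D=W57) but are distinct tuples, so {A, C, D} does not determine every attribute — not a superkey.

No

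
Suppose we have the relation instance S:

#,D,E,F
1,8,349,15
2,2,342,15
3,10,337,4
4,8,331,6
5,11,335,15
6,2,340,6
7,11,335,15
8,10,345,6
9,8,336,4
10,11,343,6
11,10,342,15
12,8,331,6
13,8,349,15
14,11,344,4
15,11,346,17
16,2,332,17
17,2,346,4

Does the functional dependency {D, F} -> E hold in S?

Yes

(D=8, F=15): rows 1, 13 → E = 349, 349 ✓
(D=2, F=15): row 2 → E = 342 ✓
(D=10, F=4): row 3 → E = 337 ✓
(D=8, F=6): rows 4, 12 → E = 331, 331 ✓
(D=11, F=15): rows 5, 7 → E = 335, 335 ✓
(D=2, F=6): row 6 → E = 340 ✓
(D=10, F=6): row 8 → E = 345 ✓
(D=8, F=4): row 9 → E = 336 ✓
(D=11, F=6): row 10 → E = 343 ✓
(D=10, F=15): row 11 → E = 342 ✓
(D=11, F=4): row 14 → E = 344 ✓
(D=11, F=17): row 15 → E = 346 ✓
(D=2, F=17): row 16 → E = 332 ✓
(D=2, F=4): row 17 → E = 346 ✓
Every {D, F} value is associated with a single E value, so {D, F} -> E holds.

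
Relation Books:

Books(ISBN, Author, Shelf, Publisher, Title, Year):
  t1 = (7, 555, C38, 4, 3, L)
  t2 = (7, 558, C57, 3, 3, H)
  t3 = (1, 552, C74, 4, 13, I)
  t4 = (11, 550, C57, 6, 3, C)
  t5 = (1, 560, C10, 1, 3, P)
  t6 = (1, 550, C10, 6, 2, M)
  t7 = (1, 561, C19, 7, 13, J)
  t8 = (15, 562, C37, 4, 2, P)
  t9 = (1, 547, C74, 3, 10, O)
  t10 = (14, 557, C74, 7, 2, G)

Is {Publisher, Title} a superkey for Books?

All 10 rows have distinct {Publisher, Title} values, so {Publisher, Title} → (all attributes) holds and {Publisher, Title} is a superkey.

Yes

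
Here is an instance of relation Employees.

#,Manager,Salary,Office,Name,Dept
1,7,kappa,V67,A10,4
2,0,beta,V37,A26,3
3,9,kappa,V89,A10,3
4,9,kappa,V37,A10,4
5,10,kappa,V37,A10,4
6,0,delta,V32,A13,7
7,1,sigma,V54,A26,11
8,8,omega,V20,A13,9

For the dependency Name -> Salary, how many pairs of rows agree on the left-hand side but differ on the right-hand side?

Name=A10: all 4 rows agree on Salary — 0 pairs.
Name=A26: violating pairs (2,7) — 1 pair.
Name=A13: violating pairs (6,8) — 1 pair.

2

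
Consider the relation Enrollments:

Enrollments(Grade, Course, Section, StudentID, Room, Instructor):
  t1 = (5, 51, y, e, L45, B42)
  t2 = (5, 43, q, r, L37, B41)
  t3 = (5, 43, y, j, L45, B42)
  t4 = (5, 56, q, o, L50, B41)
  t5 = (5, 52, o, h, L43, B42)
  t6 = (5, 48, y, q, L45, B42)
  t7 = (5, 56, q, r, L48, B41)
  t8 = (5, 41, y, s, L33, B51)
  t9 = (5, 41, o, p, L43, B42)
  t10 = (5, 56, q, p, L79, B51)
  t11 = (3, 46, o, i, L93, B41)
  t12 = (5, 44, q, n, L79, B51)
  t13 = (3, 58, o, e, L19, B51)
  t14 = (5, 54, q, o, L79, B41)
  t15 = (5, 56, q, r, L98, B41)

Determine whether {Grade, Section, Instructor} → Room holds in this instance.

No

(Grade=5, Section=y, Instructor=B42): rows 1, 3, 6 → Room = L45, L45, L45 ✓
(Grade=5, Section=q, Instructor=B41): rows 2, 4, 7, 14, 15 → Room takes values {L37, L50, L48, L79, L98} — violation
(Grade=5, Section=o, Instructor=B42): rows 5, 9 → Room = L43, L43 ✓
(Grade=5, Section=y, Instructor=B51): row 8 → Room = L33 ✓
(Grade=5, Section=q, Instructor=B51): rows 10, 12 → Room = L79, L79 ✓
(Grade=3, Section=o, Instructor=B41): row 11 → Room = L93 ✓
(Grade=3, Section=o, Instructor=B51): row 13 → Room = L19 ✓
Two rows agree on {Grade, Section, Instructor} but differ on Room, so {Grade, Section, Instructor} → Room does not hold.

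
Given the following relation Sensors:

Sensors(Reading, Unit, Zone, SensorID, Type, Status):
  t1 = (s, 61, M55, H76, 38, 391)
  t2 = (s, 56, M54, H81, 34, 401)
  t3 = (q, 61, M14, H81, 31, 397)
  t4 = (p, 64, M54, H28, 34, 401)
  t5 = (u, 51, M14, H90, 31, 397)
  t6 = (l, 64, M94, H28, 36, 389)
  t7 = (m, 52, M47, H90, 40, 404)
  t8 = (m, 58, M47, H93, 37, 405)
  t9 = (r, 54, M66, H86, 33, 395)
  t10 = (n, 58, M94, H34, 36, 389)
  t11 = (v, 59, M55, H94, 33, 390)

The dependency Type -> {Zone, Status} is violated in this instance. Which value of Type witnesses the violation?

33

Type=38: row 1 → {Zone,Status} = (M55, 391) ✓
Type=34: rows 2, 4 → {Zone,Status} = (M54, 401), (M54, 401) ✓
Type=31: rows 3, 5 → {Zone,Status} = (M14, 397), (M14, 397) ✓
Type=36: rows 6, 10 → {Zone,Status} = (M94, 389), (M94, 389) ✓
Type=40: row 7 → {Zone,Status} = (M47, 404) ✓
Type=37: row 8 → {Zone,Status} = (M47, 405) ✓
Type=33: rows 9, 11 → {Zone,Status} takes values {(M66, 395), (M55, 390)} — violation
The only Type value with inconsistent RHS is Type=33.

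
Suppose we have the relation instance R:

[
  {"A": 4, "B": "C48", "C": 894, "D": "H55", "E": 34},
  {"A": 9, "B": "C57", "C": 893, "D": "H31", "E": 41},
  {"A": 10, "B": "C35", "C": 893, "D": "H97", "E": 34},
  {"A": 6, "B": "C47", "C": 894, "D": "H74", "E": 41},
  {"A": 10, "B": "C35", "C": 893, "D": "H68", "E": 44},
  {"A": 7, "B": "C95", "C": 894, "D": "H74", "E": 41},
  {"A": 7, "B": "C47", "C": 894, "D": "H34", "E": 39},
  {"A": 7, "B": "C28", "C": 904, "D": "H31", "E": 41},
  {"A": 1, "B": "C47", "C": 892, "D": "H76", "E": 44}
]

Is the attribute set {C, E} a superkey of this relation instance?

Two distinct rows share (C=894, E=41), so {C, E} does not determine every attribute — not a superkey.

No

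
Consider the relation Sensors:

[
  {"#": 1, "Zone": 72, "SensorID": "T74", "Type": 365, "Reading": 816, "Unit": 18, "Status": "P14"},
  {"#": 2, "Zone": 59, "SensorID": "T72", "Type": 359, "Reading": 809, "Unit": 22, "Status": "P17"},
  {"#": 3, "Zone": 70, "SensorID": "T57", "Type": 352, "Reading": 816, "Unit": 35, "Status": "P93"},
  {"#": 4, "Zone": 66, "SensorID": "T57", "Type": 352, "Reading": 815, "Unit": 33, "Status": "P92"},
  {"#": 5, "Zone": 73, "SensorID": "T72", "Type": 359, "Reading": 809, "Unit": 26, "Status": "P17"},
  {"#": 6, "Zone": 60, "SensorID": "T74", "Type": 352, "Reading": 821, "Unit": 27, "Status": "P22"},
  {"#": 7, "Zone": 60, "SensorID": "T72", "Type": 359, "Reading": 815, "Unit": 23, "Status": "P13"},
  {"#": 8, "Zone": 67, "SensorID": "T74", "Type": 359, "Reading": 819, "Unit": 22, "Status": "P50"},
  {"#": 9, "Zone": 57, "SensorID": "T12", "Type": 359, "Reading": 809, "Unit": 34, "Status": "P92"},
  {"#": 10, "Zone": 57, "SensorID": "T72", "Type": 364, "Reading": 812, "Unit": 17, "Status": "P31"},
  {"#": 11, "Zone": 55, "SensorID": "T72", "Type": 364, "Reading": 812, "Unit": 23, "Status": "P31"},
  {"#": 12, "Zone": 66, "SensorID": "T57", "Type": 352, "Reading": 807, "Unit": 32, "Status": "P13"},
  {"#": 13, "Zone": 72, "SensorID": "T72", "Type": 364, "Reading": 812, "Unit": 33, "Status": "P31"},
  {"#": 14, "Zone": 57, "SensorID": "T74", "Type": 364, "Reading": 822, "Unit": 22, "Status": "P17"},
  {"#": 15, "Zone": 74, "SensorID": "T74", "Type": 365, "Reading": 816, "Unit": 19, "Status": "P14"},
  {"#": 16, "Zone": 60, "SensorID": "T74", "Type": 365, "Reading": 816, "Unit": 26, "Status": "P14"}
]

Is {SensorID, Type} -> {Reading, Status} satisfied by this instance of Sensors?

(SensorID=T74, Type=365): rows 1, 15, 16 → {Reading,Status} = (816, P14), (816, P14), (816, P14) ✓
(SensorID=T72, Type=359): rows 2, 5, 7 → {Reading,Status} takes values {(809, P17), (815, P13)} — violation
(SensorID=T57, Type=352): rows 3, 4, 12 → {Reading,Status} takes values {(816, P93), (815, P92), (807, P13)} — violation
(SensorID=T74, Type=352): row 6 → {Reading,Status} = (821, P22) ✓
(SensorID=T74, Type=359): row 8 → {Reading,Status} = (819, P50) ✓
(SensorID=T12, Type=359): row 9 → {Reading,Status} = (809, P92) ✓
(SensorID=T72, Type=364): rows 10, 11, 13 → {Reading,Status} = (812, P31), (812, P31), (812, P31) ✓
(SensorID=T74, Type=364): row 14 → {Reading,Status} = (822, P17) ✓
Two rows agree on {SensorID, Type} but differ on {Reading, Status}, so {SensorID, Type} -> {Reading, Status} does not hold.

No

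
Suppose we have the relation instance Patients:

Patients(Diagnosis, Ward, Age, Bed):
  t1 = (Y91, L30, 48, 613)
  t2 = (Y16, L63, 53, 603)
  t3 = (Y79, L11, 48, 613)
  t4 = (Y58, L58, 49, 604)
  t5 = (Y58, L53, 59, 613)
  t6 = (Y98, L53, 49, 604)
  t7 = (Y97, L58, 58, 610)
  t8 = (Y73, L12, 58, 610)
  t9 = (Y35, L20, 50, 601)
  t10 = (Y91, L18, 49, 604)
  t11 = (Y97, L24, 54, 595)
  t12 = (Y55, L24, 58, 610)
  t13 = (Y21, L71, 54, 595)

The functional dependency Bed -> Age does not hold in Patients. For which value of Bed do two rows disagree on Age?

Bed=613: rows 1, 3, 5 → Age takes values {48, 59} — violation
Bed=603: row 2 → Age = 53 ✓
Bed=604: rows 4, 6, 10 → Age = 49, 49, 49 ✓
Bed=610: rows 7, 8, 12 → Age = 58, 58, 58 ✓
Bed=601: row 9 → Age = 50 ✓
Bed=595: rows 11, 13 → Age = 54, 54 ✓
The only Bed value with inconsistent Age is Bed=613.

613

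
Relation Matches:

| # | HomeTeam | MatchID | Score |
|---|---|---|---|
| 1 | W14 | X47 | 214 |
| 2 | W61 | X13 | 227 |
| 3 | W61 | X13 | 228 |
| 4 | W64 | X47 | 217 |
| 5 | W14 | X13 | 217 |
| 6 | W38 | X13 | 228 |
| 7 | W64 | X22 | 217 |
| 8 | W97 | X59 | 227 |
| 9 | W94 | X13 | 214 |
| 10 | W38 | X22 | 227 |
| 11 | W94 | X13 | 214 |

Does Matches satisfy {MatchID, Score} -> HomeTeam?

(MatchID=X47, Score=214): row 1 → HomeTeam = W14 ✓
(MatchID=X13, Score=227): row 2 → HomeTeam = W61 ✓
(MatchID=X13, Score=228): rows 3, 6 → HomeTeam takes values {W61, W38} — violation
(MatchID=X47, Score=217): row 4 → HomeTeam = W64 ✓
(MatchID=X13, Score=217): row 5 → HomeTeam = W14 ✓
(MatchID=X22, Score=217): row 7 → HomeTeam = W64 ✓
(MatchID=X59, Score=227): row 8 → HomeTeam = W97 ✓
(MatchID=X13, Score=214): rows 9, 11 → HomeTeam = W94, W94 ✓
(MatchID=X22, Score=227): row 10 → HomeTeam = W38 ✓
Two rows agree on {MatchID, Score} but differ on HomeTeam, so {MatchID, Score} -> HomeTeam does not hold.

No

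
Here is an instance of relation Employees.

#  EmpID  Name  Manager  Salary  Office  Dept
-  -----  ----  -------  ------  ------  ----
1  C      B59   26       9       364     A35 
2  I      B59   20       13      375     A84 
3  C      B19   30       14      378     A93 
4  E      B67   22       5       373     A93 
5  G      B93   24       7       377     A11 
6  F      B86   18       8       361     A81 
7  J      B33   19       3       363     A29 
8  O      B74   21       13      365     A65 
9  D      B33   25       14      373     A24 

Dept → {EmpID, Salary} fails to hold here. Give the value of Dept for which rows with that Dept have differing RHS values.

A93

Dept=A35: row 1 → {EmpID,Salary} = (C, 9) ✓
Dept=A84: row 2 → {EmpID,Salary} = (I, 13) ✓
Dept=A93: rows 3, 4 → {EmpID,Salary} takes values {(C, 14), (E, 5)} — violation
Dept=A11: row 5 → {EmpID,Salary} = (G, 7) ✓
Dept=A81: row 6 → {EmpID,Salary} = (F, 8) ✓
Dept=A29: row 7 → {EmpID,Salary} = (J, 3) ✓
Dept=A65: row 8 → {EmpID,Salary} = (O, 13) ✓
Dept=A24: row 9 → {EmpID,Salary} = (D, 14) ✓
The only Dept value with inconsistent RHS is Dept=A93.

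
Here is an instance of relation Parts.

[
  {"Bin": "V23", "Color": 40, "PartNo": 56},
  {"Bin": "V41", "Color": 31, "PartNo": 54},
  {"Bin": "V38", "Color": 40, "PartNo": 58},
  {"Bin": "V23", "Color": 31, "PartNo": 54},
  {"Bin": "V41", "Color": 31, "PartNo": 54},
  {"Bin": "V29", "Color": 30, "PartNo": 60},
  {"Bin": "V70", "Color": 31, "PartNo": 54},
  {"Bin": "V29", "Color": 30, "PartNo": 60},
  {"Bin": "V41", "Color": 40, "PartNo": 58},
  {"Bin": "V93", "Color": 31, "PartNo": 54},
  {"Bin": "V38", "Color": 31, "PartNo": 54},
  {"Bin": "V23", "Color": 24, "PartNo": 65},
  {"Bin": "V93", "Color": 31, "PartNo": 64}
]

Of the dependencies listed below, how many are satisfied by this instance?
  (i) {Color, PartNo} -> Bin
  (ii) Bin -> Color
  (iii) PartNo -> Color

1

(i) {Color, PartNo} -> Bin: (Color=31, PartNo=54): 6 rows → Bin takes values {V41, V23, V70, V93, V38} — violation; (Color=40, PartNo=58): 2 rows → Bin takes values {V38, V41} — violation — fails.
(ii) Bin -> Color: Bin=V23: 3 rows → Color takes values {40, 31, 24} — violation; Bin=V41: 3 rows → Color takes values {31, 40} — violation; Bin=V38: 2 rows → Color takes values {40, 31} — violation — fails.
(iii) PartNo -> Color: every LHS value maps to a single RHS value — holds.
1 of the 3 dependencies holds.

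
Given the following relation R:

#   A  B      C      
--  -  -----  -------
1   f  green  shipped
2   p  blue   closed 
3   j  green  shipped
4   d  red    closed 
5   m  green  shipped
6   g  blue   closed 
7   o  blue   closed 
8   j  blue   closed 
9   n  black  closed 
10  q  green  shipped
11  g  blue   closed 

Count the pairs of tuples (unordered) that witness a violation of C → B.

11

C=shipped: all 4 rows agree on B — 0 pairs.
C=closed: violating pairs (2,4), (2,9), (4,6), (4,7), (4,8), (4,9), (4,11), (6,9), (7,9), (8,9), (9,11) — 11 pairs.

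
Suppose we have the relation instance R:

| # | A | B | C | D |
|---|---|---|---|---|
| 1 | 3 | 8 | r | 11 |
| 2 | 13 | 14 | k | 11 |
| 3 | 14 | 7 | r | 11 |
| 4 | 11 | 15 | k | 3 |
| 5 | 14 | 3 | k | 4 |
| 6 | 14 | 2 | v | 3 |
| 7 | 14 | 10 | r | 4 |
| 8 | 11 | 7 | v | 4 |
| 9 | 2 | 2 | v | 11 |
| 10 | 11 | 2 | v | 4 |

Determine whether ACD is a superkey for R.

No

Rows 8 and 10 have the same ACD value (A=11, C=v, D=4) but are distinct tuples, so ACD does not determine every attribute — not a superkey.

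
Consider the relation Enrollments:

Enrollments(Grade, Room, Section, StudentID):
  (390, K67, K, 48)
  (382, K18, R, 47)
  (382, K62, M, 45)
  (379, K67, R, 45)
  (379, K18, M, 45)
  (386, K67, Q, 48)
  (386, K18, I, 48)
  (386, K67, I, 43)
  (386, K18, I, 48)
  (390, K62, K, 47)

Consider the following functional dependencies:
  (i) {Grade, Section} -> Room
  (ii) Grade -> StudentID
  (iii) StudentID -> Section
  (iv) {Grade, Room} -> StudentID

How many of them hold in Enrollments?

0

(i) {Grade, Section} -> Room: (Grade=390, Section=K): 2 rows → Room takes values {K67, K62} — violation; (Grade=386, Section=I): 3 rows → Room takes values {K18, K67} — violation — fails.
(ii) Grade -> StudentID: Grade=390: 2 rows → StudentID takes values {48, 47} — violation; Grade=382: 2 rows → StudentID takes values {47, 45} — violation; Grade=386: 4 rows → StudentID takes values {48, 43} — violation — fails.
(iii) StudentID -> Section: StudentID=48: 4 rows → Section takes values {K, Q, I} — violation; StudentID=47: 2 rows → Section takes values {R, K} — violation; StudentID=45: 3 rows → Section takes values {M, R} — violation — fails.
(iv) {Grade, Room} -> StudentID: (Grade=386, Room=K67): 2 rows → StudentID takes values {48, 43} — violation — fails.
None of the 4 dependencies hold.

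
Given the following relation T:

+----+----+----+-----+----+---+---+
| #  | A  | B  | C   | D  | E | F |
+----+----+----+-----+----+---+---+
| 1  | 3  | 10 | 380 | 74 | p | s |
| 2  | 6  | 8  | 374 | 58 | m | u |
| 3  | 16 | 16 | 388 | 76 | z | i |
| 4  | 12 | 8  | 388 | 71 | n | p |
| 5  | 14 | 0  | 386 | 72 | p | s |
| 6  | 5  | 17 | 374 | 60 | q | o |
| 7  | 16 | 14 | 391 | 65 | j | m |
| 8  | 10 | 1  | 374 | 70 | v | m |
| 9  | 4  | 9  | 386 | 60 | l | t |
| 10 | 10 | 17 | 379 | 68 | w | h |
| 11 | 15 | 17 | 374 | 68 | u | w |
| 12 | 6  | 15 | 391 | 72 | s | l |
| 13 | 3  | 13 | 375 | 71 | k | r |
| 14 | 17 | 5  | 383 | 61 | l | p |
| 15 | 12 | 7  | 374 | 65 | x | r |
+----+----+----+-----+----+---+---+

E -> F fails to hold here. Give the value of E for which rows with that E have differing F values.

E=p: rows 1, 5 → F = s, s ✓
E=m: row 2 → F = u ✓
E=z: row 3 → F = i ✓
E=n: row 4 → F = p ✓
E=q: row 6 → F = o ✓
E=j: row 7 → F = m ✓
E=v: row 8 → F = m ✓
E=l: rows 9, 14 → F takes values {t, p} — violation
E=w: row 10 → F = h ✓
E=u: row 11 → F = w ✓
E=s: row 12 → F = l ✓
E=k: row 13 → F = r ✓
E=x: row 15 → F = r ✓
The only E value with inconsistent F is E=l.

l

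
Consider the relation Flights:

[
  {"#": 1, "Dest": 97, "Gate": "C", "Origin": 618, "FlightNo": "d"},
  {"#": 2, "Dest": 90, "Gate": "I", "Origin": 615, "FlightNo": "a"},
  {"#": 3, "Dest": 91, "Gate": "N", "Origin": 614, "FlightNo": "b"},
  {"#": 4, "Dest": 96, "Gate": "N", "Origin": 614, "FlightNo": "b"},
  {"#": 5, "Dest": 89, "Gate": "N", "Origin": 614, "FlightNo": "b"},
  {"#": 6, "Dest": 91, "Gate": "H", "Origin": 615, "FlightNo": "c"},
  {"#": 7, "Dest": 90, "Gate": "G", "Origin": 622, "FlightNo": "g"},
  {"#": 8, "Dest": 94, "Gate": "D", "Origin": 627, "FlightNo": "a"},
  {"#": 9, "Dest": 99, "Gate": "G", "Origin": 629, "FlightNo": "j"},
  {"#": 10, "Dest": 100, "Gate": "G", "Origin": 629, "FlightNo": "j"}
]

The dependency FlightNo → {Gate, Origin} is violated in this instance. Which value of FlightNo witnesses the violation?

a

FlightNo=d: row 1 → {Gate,Origin} = (C, 618) ✓
FlightNo=a: rows 2, 8 → {Gate,Origin} takes values {(I, 615), (D, 627)} — violation
FlightNo=b: rows 3, 4, 5 → {Gate,Origin} = (N, 614), (N, 614), (N, 614) ✓
FlightNo=c: row 6 → {Gate,Origin} = (H, 615) ✓
FlightNo=g: row 7 → {Gate,Origin} = (G, 622) ✓
FlightNo=j: rows 9, 10 → {Gate,Origin} = (G, 629), (G, 629) ✓
The only FlightNo value with inconsistent RHS is FlightNo=a.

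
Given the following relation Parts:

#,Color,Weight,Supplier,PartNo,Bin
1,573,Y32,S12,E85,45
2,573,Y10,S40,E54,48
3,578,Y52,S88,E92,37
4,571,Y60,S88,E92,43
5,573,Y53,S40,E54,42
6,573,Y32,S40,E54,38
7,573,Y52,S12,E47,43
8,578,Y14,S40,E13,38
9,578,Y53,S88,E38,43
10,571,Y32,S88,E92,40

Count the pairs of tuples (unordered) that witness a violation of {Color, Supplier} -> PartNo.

2

(Color=573, Supplier=S12): violating pairs (1,7) — 1 pair.
(Color=573, Supplier=S40): all 3 rows agree on PartNo — 0 pairs.
(Color=578, Supplier=S88): violating pairs (3,9) — 1 pair.
(Color=571, Supplier=S88): all 2 rows agree on PartNo — 0 pairs.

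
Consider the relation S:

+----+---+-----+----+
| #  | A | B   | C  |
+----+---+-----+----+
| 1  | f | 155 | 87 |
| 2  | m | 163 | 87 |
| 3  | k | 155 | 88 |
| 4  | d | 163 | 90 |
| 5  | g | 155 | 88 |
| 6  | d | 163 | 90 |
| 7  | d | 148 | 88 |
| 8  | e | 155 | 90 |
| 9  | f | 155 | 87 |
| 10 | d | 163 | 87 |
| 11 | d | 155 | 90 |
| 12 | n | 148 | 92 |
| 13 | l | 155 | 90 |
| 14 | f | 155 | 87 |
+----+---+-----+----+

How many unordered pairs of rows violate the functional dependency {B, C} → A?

(B=155, C=87): all 3 rows agree on A — 0 pairs.
(B=163, C=87): violating pairs (2,10) — 1 pair.
(B=155, C=88): violating pairs (3,5) — 1 pair.
(B=163, C=90): all 2 rows agree on A — 0 pairs.
(B=155, C=90): violating pairs (8,11), (8,13), (11,13) — 3 pairs.

5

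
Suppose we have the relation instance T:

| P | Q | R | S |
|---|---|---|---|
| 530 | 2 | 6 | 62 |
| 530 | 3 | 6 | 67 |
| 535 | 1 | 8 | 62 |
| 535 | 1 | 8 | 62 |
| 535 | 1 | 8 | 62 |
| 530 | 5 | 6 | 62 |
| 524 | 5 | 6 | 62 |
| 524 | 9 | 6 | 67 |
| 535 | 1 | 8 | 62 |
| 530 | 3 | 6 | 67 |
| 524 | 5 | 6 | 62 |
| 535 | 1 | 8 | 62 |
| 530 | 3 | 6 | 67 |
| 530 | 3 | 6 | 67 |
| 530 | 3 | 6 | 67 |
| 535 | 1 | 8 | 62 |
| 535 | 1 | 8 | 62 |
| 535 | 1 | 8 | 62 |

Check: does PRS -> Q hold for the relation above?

(P=530, R=6, S=62): 2 rows → Q takes values {2, 5} — violation
(P=530, R=6, S=67): 5 rows → Q = 3, 3, 3, 3, 3 ✓
(P=535, R=8, S=62): 8 rows → Q = 1, 1, 1, 1, 1, 1, 1, 1 ✓
(P=524, R=6, S=62): 2 rows → Q = 5, 5 ✓
(P=524, R=6, S=67): 1 row → Q = 9 ✓
Two rows agree on PRS but differ on Q, so PRS -> Q does not hold.

No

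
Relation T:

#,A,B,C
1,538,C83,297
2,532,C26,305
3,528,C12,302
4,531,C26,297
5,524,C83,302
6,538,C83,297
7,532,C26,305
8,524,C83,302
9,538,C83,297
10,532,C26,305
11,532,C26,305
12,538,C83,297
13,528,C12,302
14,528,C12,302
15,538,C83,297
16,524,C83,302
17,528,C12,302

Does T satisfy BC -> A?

Yes

(B=C83, C=297): rows 1, 6, 9, 12, 15 → A = 538, 538, 538, 538, 538 ✓
(B=C26, C=305): rows 2, 7, 10, 11 → A = 532, 532, 532, 532 ✓
(B=C12, C=302): rows 3, 13, 14, 17 → A = 528, 528, 528, 528 ✓
(B=C26, C=297): row 4 → A = 531 ✓
(B=C83, C=302): rows 5, 8, 16 → A = 524, 524, 524 ✓
Every BC value is associated with a single A value, so BC -> A holds.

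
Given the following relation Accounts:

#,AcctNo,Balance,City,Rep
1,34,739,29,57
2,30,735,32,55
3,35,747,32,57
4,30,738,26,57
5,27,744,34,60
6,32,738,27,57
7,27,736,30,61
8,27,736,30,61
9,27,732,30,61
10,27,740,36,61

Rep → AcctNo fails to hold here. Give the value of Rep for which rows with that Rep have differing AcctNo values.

Rep=57: rows 1, 3, 4, 6 → AcctNo takes values {34, 35, 30, 32} — violation
Rep=55: row 2 → AcctNo = 30 ✓
Rep=60: row 5 → AcctNo = 27 ✓
Rep=61: rows 7, 8, 9, 10 → AcctNo = 27, 27, 27, 27 ✓
The only Rep value with inconsistent AcctNo is Rep=57.

57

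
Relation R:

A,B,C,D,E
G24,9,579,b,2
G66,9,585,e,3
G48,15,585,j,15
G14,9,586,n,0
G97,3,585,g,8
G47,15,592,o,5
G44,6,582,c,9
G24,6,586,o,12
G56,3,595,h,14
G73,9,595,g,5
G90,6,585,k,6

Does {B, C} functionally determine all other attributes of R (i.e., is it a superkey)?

Yes

All 11 rows have distinct {B, C} values, so {B, C} → (all attributes) holds and {B, C} is a superkey.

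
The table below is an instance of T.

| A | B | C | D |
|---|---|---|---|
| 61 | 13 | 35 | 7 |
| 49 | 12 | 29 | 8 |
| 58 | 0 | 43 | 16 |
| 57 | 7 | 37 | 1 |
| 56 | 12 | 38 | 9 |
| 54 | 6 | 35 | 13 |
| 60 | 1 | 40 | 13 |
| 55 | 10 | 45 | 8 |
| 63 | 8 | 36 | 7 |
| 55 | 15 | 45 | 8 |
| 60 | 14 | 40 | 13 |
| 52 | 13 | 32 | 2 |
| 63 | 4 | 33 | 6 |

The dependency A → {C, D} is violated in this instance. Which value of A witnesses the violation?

63

A=61: 1 row → {C,D} = (35, 7) ✓
A=49: 1 row → {C,D} = (29, 8) ✓
A=58: 1 row → {C,D} = (43, 16) ✓
A=57: 1 row → {C,D} = (37, 1) ✓
A=56: 1 row → {C,D} = (38, 9) ✓
A=54: 1 row → {C,D} = (35, 13) ✓
A=60: 2 rows → {C,D} = (40, 13), (40, 13) ✓
A=55: 2 rows → {C,D} = (45, 8), (45, 8) ✓
A=63: 2 rows → {C,D} takes values {(36, 7), (33, 6)} — violation
A=52: 1 row → {C,D} = (32, 2) ✓
The only A value with inconsistent RHS is A=63.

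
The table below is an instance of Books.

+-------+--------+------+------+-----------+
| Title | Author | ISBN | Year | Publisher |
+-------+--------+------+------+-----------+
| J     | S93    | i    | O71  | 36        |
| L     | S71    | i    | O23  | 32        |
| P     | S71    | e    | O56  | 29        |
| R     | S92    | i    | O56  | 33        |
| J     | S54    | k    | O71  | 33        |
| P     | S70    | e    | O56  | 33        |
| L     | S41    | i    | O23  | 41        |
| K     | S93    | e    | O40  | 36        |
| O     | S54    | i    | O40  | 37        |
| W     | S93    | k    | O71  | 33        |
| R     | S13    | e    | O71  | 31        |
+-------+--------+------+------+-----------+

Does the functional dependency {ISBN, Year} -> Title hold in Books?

No

(ISBN=i, Year=O71): 1 row → Title = J ✓
(ISBN=i, Year=O23): 2 rows → Title = L, L ✓
(ISBN=e, Year=O56): 2 rows → Title = P, P ✓
(ISBN=i, Year=O56): 1 row → Title = R ✓
(ISBN=k, Year=O71): 2 rows → Title takes values {J, W} — violation
(ISBN=e, Year=O40): 1 row → Title = K ✓
(ISBN=i, Year=O40): 1 row → Title = O ✓
(ISBN=e, Year=O71): 1 row → Title = R ✓
Two rows agree on {ISBN, Year} but differ on Title, so {ISBN, Year} -> Title does not hold.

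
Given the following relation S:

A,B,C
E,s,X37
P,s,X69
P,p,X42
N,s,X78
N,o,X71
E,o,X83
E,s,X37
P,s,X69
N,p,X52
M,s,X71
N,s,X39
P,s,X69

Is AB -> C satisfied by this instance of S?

No

(A=E, B=s): 2 rows → C = X37, X37 ✓
(A=P, B=s): 3 rows → C = X69, X69, X69 ✓
(A=P, B=p): 1 row → C = X42 ✓
(A=N, B=s): 2 rows → C takes values {X78, X39} — violation
(A=N, B=o): 1 row → C = X71 ✓
(A=E, B=o): 1 row → C = X83 ✓
(A=N, B=p): 1 row → C = X52 ✓
(A=M, B=s): 1 row → C = X71 ✓
Two rows agree on AB but differ on C, so AB -> C does not hold.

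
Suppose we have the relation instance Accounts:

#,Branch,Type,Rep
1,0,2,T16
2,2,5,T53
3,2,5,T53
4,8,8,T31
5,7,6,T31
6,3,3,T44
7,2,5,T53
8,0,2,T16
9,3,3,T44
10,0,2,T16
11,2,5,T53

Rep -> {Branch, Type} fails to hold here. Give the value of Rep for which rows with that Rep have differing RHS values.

Rep=T16: rows 1, 8, 10 → {Branch,Type} = (0, 2), (0, 2), (0, 2) ✓
Rep=T53: rows 2, 3, 7, 11 → {Branch,Type} = (2, 5), (2, 5), (2, 5), (2, 5) ✓
Rep=T31: rows 4, 5 → {Branch,Type} takes values {(8, 8), (7, 6)} — violation
Rep=T44: rows 6, 9 → {Branch,Type} = (3, 3), (3, 3) ✓
The only Rep value with inconsistent RHS is Rep=T31.

T31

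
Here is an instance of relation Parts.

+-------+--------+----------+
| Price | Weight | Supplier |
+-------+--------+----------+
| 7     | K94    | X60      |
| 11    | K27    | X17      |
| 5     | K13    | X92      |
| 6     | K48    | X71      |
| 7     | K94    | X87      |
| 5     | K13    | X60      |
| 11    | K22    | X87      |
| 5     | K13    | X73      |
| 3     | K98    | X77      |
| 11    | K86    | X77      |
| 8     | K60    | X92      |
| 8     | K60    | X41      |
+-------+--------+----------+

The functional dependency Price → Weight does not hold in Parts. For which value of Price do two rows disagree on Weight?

Price=7: 2 rows → Weight = K94, K94 ✓
Price=11: 3 rows → Weight takes values {K27, K22, K86} — violation
Price=5: 3 rows → Weight = K13, K13, K13 ✓
Price=6: 1 row → Weight = K48 ✓
Price=3: 1 row → Weight = K98 ✓
Price=8: 2 rows → Weight = K60, K60 ✓
The only Price value with inconsistent Weight is Price=11.

11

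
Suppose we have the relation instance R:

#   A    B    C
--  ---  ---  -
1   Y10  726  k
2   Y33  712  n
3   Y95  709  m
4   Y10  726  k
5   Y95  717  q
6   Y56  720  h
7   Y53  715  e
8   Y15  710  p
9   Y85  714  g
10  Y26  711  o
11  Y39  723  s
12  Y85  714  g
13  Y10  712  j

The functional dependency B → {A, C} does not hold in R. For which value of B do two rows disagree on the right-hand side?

B=726: rows 1, 4 → {A,C} = (Y10, k), (Y10, k) ✓
B=712: rows 2, 13 → {A,C} takes values {(Y33, n), (Y10, j)} — violation
B=709: row 3 → {A,C} = (Y95, m) ✓
B=717: row 5 → {A,C} = (Y95, q) ✓
B=720: row 6 → {A,C} = (Y56, h) ✓
B=715: row 7 → {A,C} = (Y53, e) ✓
B=710: row 8 → {A,C} = (Y15, p) ✓
B=714: rows 9, 12 → {A,C} = (Y85, g), (Y85, g) ✓
B=711: row 10 → {A,C} = (Y26, o) ✓
B=723: row 11 → {A,C} = (Y39, s) ✓
The only B value with inconsistent RHS is B=712.

712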